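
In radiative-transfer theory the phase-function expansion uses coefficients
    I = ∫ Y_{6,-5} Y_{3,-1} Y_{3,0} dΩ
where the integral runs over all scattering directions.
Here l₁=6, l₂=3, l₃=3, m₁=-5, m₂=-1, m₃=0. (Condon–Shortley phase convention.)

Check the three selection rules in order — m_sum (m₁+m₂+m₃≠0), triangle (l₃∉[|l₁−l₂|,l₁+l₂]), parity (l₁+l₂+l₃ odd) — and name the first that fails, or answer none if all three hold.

m_sum

Σmᵢ = -6  ✗
l₃∈[|l₁−l₂|,l₁+l₂]=[3,9], have l₃=3
Σlᵢ = 12 ⇒ even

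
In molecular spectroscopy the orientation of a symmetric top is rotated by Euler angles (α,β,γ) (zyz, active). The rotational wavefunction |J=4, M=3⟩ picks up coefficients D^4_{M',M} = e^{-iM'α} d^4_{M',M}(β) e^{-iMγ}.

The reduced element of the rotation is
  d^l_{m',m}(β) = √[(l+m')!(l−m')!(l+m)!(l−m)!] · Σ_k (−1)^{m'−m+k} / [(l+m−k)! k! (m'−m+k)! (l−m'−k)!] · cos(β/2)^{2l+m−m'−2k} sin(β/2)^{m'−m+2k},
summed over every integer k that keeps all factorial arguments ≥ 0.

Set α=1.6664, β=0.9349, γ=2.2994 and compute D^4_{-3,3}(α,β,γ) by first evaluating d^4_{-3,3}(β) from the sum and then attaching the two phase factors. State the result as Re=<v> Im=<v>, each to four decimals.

D^4_{-3,3}(1.6664,0.9349,2.2994) = e^{-i·-3·1.6664}·d^4_{-3,3}(0.9349)·e^{-i·3·2.2994}. Compute d first:
Half-angle: c=0.892720, s=0.450611. N=√(1·5040·5040·1)=5040.000000
k∈{6,7} keeps every argument non-negative
  k=6: (−1)^0·5040.0000/(720)·0.8927^2·0.4506^6 = +0.046703
  k=7: (−1)^1·5040.0000/(5040)·0.8927^0·0.4506^8 = -0.001700
d^4_{-3,3}(0.9349) = +0.046703 -0.001700 = +0.045003
Phases: e^{-i·(-3)·1.6664}=+0.282895-0.959151i, e^{-i·(3)·2.2994}=+0.816765-0.576971i ⇒ D=-0.014506-0.042601i

Re=-0.0145 Im=-0.0426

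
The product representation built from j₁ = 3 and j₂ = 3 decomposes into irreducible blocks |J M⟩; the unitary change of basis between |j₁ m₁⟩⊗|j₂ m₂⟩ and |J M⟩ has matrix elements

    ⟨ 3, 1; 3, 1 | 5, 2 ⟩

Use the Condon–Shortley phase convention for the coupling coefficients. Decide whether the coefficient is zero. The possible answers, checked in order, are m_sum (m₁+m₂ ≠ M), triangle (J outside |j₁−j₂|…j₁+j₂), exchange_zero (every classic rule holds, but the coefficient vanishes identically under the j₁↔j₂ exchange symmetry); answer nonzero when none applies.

m-sum: m₁+m₂ = 1+1 = 2, M = 2  ✓
triangle: |j₁−j₂| = 0 ≤ J = 5 ≤ j₁+j₂ = 6  ✓
exchange: j₁=j₂ and m₁=m₂, and (−1)^(j₁+j₂−J) = (−1)^1 = −1 forces ⟨j₁m₁;j₂m₂|JM⟩ = −⟨j₂m₂;j₁m₁|JM⟩ = −⟨j₁m₁;j₂m₂|JM⟩ ⇒ the coefficient vanishes identically
Racah sum check: Σ_k collapses to 0 ⇒ CG = 0

exchange_zero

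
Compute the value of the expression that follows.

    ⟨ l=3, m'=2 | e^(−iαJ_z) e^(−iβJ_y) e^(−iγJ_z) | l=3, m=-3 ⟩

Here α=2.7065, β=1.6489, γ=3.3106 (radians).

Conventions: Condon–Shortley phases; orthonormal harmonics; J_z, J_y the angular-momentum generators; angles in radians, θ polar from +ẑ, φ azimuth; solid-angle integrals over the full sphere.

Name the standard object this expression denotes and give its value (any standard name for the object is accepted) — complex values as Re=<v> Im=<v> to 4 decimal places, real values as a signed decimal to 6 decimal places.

Wigner D-matrix element, Re=0.0682 Im=0.3481

This is a Wigner D-matrix element — the rotation-matrix element ⟨l m'| R(α,β,γ) |l m⟩ in the angular-momentum basis.
First d^3_{2,-3}(β=1.6489), then the phase factors e^{-i(2)α} and e^{-i(-3)γ}:
c=cos(1.648900/2)=0.678961, s=sin(1.648900/2)=0.734174; N=√[120·1·1·720]=293.938769
k∈{0} keeps every argument non-negative
  k=0: (−1)^5·293.9388/(120)·0.6790^1·0.7342^5 = -0.354745
d^3_{2,-3}(1.6489) = -0.354745
Attach z-rotation phases: D = e^{-i(2)(2.7065)}·(-0.354745)·e^{-i(-3)(3.3106)} = +0.068247+0.348119i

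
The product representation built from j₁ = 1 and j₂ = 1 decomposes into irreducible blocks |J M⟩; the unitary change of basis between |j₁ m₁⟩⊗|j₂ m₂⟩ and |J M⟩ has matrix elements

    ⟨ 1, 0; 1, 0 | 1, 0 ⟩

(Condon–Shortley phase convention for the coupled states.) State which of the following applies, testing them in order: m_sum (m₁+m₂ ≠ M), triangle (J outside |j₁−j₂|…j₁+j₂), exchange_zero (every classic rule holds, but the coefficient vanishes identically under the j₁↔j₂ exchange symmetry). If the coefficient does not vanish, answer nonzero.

exchange_zero

m-sum: m₁+m₂ = 0+0 = 0, M = 0  ✓
triangle: |j₁−j₂| = 0 ≤ J = 1 ≤ j₁+j₂ = 2  ✓
exchange: j₁=j₂ and m₁=m₂, and (−1)^(j₁+j₂−J) = (−1)^1 = −1 forces ⟨j₁m₁;j₂m₂|JM⟩ = −⟨j₂m₂;j₁m₁|JM⟩ = −⟨j₁m₁;j₂m₂|JM⟩ ⇒ the coefficient vanishes identically
Racah sum check: Σ_k collapses to 0 ⇒ CG = 0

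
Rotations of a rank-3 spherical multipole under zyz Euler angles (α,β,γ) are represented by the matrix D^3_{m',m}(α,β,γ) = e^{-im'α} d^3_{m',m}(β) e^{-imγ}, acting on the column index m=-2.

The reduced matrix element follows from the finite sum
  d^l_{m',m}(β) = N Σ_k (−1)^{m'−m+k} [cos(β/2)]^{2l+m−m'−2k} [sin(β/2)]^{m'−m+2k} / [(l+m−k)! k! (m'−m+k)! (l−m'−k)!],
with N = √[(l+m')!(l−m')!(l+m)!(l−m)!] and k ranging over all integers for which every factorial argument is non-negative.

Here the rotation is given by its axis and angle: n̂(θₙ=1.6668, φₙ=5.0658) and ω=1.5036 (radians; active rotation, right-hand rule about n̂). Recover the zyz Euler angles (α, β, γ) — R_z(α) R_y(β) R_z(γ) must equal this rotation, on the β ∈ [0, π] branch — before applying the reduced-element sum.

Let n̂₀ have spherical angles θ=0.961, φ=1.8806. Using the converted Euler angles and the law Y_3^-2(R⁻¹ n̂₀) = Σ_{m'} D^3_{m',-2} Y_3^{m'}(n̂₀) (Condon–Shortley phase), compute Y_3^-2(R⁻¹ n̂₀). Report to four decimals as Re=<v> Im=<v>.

Re=-0.0776 Im=-0.0264

Axis–angle → zyz. n̂ = (sinθₙcosφₙ, sinθₙsinφₙ, cosθₙ) = (+0.344506, -0.933877, -0.095856), ω = 1.5036.
R = I cosω + sinω [n̂]ₓ + (1−cosω) n̂n̂ᵀ gives
  R = [+0.177861, -0.204484, -0.962576; -0.395764, +0.880713, -0.260222; +0.900964, +0.427236, +0.075717]
β = atan2(√(R₁₃²+R₂₃²), R₃₃) = 1.495007; α = atan2(R₂₃, R₁₃) mod 2π = 3.405620; γ = atan2(R₃₂, −R₃₁) mod 2π = 2.698798
Need the full column D^3_{m',-2} for m'=−3..3 at α=3.4056, β=1.4950, γ=2.6988.
cos(β/2)=0.733388, sin(β/2)=0.679810
d^3_{-3,-2}: single k=1 term ⇒ +0.353292;  D = -0.351748+0.032987i
d^3_{-2,-2}: k∈[0..1] ⇒ +0.155598 -0.668469 = -0.512871;  D = -0.480438+0.179487i
d^3_{-1,-2}: k∈[0..1] ⇒ -0.456098 +0.783781 = +0.327683;  D = -0.266397+0.190811i
d^3_{0,-2}: k∈[0..1] ⇒ +0.732271 -0.629185 = +0.103086;  D = +0.065236-0.079818i
d^3_{1,-2}: k∈[0..1] ⇒ -0.783781 +0.336722 = -0.447059;  D = +0.182774-0.407989i
d^3_{2,-2}: k∈[0..1] ⇒ +0.574365 -0.098702 = +0.475663;  D = +0.074444-0.469802i
d^3_{3,-2}: single k=0 term ⇒ -0.260824;  D = -0.027823-0.259335i
Y_3^{m'}(θ=0.961,φ=1.8806) and Σ D·Y over m':
  (-0.3517+0.0330i)·(+0.1842+0.1375i)  (-0.4804+0.1795i)·(-0.3202+0.2284i)  (-0.2664+0.1908i)·(-0.0517-0.1615i)  (+0.0652-0.0798i)·(-0.2907+0.0000i)  (+0.1828-0.4080i)·(+0.0517-0.1615i)  (+0.0744-0.4698i)·(-0.3202-0.2284i)  (-0.0278-0.2593i)·(-0.1842+0.1375i)
Y_3^-2(R⁻¹ n̂) = -0.077644-0.026388i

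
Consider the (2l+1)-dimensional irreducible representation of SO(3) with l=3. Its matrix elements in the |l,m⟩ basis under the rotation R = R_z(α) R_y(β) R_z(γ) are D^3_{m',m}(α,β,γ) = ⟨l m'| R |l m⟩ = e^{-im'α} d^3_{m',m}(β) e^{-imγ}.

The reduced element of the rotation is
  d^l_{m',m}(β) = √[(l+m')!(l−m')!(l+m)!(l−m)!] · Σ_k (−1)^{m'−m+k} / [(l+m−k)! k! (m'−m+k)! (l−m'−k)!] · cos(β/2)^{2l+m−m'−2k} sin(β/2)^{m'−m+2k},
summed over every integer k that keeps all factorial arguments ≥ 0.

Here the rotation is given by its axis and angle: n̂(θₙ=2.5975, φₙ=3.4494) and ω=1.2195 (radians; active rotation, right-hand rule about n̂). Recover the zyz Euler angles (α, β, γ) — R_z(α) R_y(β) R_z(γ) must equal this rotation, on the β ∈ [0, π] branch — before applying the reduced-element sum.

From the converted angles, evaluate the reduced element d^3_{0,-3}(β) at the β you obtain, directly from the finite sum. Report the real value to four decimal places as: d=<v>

d=-0.1015

Axis–angle → zyz. n̂ = (sinθₙcosφₙ, sinθₙsinφₙ, cosθₙ) = (-0.493313, -0.156830, -0.855597), ω = 1.2195.
R = I cosω + sinω [n̂]ₓ + (1−cosω) n̂n̂ᵀ gives
  R = [+0.503730, +0.854087, +0.129582; -0.752600, +0.360247, +0.551194; +0.424086, -0.375176, +0.824254]
β = atan2(√(R₁₃²+R₂₃²), R₃₃) = 0.601914; α = atan2(R₂₃, R₁₃) mod 2π = 1.339896; γ = atan2(R₃₂, −R₃₁) mod 2π = 3.865874
d^3_{0,-3}(β=0.6019) via the finite sum:
Half-angle: c=0.955053, s=0.296434. N=√(6·6·1·720)=160.996894
Admissible k: 0..0 (factorial args all ≥0)
  k=0: (−1)^3·160.9969/(36)·0.9551^3·0.2964^3 = -0.101480
d^3_{0,-3}(0.6019) = -0.101480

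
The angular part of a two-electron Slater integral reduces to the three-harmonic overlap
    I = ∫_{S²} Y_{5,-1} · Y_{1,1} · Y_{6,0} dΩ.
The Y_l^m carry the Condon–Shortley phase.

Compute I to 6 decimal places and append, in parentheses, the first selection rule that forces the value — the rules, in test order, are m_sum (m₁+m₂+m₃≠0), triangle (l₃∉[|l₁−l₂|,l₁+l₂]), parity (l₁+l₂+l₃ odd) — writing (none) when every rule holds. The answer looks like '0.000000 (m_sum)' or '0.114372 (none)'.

m-sum 0 ✓  L=12 even ✓  4≤6≤6 ✓
Π(2lᵢ+1) = 11×3×13 = 429
triangle coeff Δ(5,1,6) = 1/858
Σ_t [0,0]: t=0:+1/14400 = 1/14400
(3j)²=6/143 [(5 1 6; 0 0 0)], sign=+1
Σ_t [0,0]: t=0:+1/34560 = 1/34560
(3j)²=5/286 [(5 1 6; -1 1 0)], sign=+1
⇒ 4πI² = 45/143
I = (+1)√(45/143/(4π)) = 0.15824621
No selection rule forces the value: the integral is nonzero (none).

0.158246 (none)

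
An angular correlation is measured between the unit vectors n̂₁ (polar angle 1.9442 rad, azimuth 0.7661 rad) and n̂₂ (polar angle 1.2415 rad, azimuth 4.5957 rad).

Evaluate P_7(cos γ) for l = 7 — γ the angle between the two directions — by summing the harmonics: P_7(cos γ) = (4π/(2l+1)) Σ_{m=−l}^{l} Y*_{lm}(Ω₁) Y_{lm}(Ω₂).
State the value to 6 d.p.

Summing Y*_{l m}(θ₁,φ₁)·Y_{l m}(θ₂,φ₂) over m ∈ [−7, 7]; prefactor 4π/(2·7+1) = 0.837758:
  m=-7: Y*=(0.183661, -0.241438)  Y=(0.247641, -0.232546)  product (-0.010664, -0.102500)
  m=-6: Y*=(0.051376, 0.441715)  Y=(-0.332194, -0.279879)  product (0.106560, -0.161114)
  m=-5: Y*=(-0.144674, -0.119139)  Y=(-0.055127, 0.083513)  product (0.017925, -0.005514)
  m=-4: Y*=(-0.254778, 0.019706)  Y=(-0.278766, -0.140468)  product (0.073791, 0.030295)
  m=-3: Y*=(0.193031, -0.216783)  Y=(-0.075167, 0.205878)  product (0.030121, 0.056036)
  m=-2: Y*=(-0.005526, -0.143113)  Y=(-0.223059, -0.053023)  product (-0.006356, 0.032216)
  m=-1: Y*=(0.223287, 0.214831)  Y=(-0.029519, 0.251822)  product (-0.060690, 0.049887)
  m=+0: Y*=(0.108195, -0.000000)  Y=(-0.201986, 0.000000)  product (-0.021854, 0.000000)
  m=+1: Y*=(-0.223287, 0.214831)  Y=(0.029519, 0.251822)  product (-0.060690, -0.049887)
  m=+2: Y*=(-0.005526, 0.143113)  Y=(-0.223059, 0.053023)  product (-0.006356, -0.032216)
  m=+3: Y*=(-0.193031, -0.216783)  Y=(0.075167, 0.205878)  product (0.030121, -0.056036)
  m=+4: Y*=(-0.254778, -0.019706)  Y=(-0.278766, 0.140468)  product (0.073791, -0.030295)
  m=+5: Y*=(0.144674, -0.119139)  Y=(0.055127, 0.083513)  product (0.017925, 0.005514)
  m=+6: Y*=(0.051376, -0.441715)  Y=(-0.332194, 0.279879)  product (0.106560, 0.161114)
  m=+7: Y*=(-0.183661, -0.241438)  Y=(-0.247641, -0.232546)  product (-0.010664, 0.102500)
Accumulated sum (0.279523, -0.000000); after 4π/(2l+1) scaling, (0.234173, -0.000000) ⇒ P_7 = 0.234173

0.234173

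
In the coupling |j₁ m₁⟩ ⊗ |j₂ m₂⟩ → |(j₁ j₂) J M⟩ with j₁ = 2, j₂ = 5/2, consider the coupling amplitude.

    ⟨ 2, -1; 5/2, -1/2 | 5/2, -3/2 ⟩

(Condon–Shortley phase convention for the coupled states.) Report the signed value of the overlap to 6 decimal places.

triangle: 2!·2!·3!/8! = 24/40320
(j±m)!: 1!·3!·2!·3!·1!·4! = 1728
prefactor² = (2J+1)·Δ·N² = 216/35
  k=1: −1/(1!·1!·2!·1!·0!·2!) = -1/4
  k=2: +1/(2!·0!·1!·0!·1!·3!) = 1/12
Σ = -1/6  ⇒  CG² = 216/35·(-1/6)² = 6/35
CG = −√(6/35) = -0.414039

-0.414039  (= −√(6/35))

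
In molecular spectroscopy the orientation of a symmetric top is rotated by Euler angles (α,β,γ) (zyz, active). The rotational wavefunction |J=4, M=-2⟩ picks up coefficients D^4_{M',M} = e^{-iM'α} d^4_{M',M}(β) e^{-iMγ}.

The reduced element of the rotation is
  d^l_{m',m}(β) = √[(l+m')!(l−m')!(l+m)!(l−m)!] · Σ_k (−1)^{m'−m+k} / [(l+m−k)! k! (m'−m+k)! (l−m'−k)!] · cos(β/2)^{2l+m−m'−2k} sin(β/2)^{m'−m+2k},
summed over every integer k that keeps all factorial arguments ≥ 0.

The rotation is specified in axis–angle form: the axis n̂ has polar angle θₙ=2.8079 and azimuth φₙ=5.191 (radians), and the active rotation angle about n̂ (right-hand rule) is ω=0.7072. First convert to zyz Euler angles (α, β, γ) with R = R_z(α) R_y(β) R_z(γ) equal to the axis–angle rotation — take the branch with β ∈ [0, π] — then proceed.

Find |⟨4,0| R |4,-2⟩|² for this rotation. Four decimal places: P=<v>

P=0.0128

Axis–angle → zyz. n̂ = (sinθₙcosφₙ, sinθₙsinφₙ, cosθₙ) = (+0.150845, -0.290731, -0.944839), ω = 0.7072.
R = I cosω + sinω [n̂]ₓ + (1−cosω) n̂n̂ᵀ gives
  R = [+0.765641, +0.603352, -0.223070; -0.624387, +0.780454, -0.032129; +0.154711, +0.163881, +0.974273]
β = atan2(√(R₁₃²+R₂₃²), R₃₃) = 0.227324; α = atan2(R₂₃, R₁₃) mod 2π = 3.284640; γ = atan2(R₃₂, −R₃₁) mod 2π = 2.327418
Split into d^4_{0,-2}(β=0.2273) × two z-phases.
With c≡cos(β/2)=0.993547 and s≡sin(β/2)=0.113418, N=[24·24·2·720]^{1/2}=910.735966
k∈{0,1,2} keeps every argument non-negative
  k=0: (−1)^2·910.7360/(96)·0.9935^6·0.1134^2 = +0.117385
  k=1: (−1)^3·910.7360/(36)·0.9935^4·0.1134^4 = -0.004079
  k=2: (−1)^4·910.7360/(96)·0.9935^2·0.1134^6 = +0.000020
d^4_{0,-2}(0.2273) = +0.117385 -0.004079 +0.000020 = +0.113326
|D^4_{0,-2}|² = |d^4_{0,-2}(β)|² = (+0.113326)² = 0.012843 (the z-rotation phases have unit modulus)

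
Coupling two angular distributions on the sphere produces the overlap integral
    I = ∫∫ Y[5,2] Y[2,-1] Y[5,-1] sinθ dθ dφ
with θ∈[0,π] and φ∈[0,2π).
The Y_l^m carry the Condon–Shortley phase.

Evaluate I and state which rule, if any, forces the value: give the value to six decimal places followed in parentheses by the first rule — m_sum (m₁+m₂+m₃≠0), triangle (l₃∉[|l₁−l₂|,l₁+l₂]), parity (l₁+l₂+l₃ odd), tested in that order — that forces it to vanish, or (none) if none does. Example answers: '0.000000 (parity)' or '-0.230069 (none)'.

0.104819 (none)

Checks pass: Σm=0; 12 even; l₃=5∈[3,7].
(2·5+1)(2·2+1)(2·5+1) = 605
Δ: 2! 8! 2! / 13! → 1/38610
sum: t=0:+1/2880 t=1:−1/576 t=2:+1/2880 = -1/960
3j²(5 2 5; 0 0 0) = Δ·Π!·Σ² = 10/429  (sign +1)
sum: t=0:+1/1440 t=1:−1/2880 = 1/2880
3j²(5 2 5; 2 -1 -1) = Δ·Π!·Σ² = 7/715  (sign +1)
combine: 4πI² = 605·10/429·7/715 = 70/507
take √, sign +1: I = 0.10481902
No selection rule forces the value: the integral is nonzero (none).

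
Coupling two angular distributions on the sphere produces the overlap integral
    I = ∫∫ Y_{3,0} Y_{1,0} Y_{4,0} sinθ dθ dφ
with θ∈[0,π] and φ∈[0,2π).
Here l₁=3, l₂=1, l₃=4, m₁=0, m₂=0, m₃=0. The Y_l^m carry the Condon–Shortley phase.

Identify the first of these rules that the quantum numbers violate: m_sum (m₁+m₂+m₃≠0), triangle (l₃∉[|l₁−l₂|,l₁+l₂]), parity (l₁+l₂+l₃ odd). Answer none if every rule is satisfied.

none

Σmᵢ = 0  ✓
l₃∈[|l₁−l₂|,l₁+l₂]=[2,4], have l₃=4  ✓
Σlᵢ = 8 ⇒ even  ✓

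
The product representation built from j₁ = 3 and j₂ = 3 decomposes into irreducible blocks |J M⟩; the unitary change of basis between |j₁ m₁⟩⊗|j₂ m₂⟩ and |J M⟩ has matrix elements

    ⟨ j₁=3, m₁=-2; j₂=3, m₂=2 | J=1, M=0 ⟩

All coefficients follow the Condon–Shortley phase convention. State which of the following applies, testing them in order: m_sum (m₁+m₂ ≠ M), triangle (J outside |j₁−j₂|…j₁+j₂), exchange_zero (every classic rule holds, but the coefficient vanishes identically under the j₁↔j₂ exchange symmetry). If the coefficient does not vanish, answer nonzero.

m-sum: m₁+m₂ = -2+2 = 0, M = 0  ✓
triangle: |j₁−j₂| = 0 ≤ J = 1 ≤ j₁+j₂ = 6  ✓
exchange: j₁≠j₂ or m₁≠m₂ — the exchange symmetry imposes no constraint here
value check: CG = +√(1/7) = +0.377964 ≠ 0

nonzero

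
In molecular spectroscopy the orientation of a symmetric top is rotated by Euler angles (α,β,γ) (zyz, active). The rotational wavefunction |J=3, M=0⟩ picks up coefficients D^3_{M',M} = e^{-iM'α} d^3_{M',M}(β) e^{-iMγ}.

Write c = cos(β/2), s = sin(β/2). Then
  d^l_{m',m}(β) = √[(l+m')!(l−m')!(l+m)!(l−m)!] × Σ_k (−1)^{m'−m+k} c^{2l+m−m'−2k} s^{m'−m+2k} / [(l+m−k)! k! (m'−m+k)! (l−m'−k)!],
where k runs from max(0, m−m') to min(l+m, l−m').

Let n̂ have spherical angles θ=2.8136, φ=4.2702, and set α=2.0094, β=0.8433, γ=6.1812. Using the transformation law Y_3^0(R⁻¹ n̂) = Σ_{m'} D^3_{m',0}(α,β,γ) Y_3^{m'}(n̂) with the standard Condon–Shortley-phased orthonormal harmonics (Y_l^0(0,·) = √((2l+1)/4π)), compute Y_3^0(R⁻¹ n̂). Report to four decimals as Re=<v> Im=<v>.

Re=-0.0184 Im=0.0000

Need the full column D^3_{m',0} for m'=−3..3 at α=2.0094, β=0.8433, γ=6.1812.
cos(β/2)=0.912415, sin(β/2)=0.409266
d^3_{-3,0}: single k=3 term ⇒ +0.232868;  D = +0.225339-0.058737i
d^3_{-2,0}: k∈[2..3] ⇒ +0.635832 -0.127929 = +0.507903;  D = -0.324703-0.390555i
d^3_{-1,0}: k∈[1..3] ⇒ +0.896517 -0.541137 +0.036292 = +0.391672;  D = -0.166334+0.354599i
d^3_{0,0}: k∈[0..3] ⇒ +0.576971 -1.044779 +0.210209 -0.004699 = -0.262298;  D = -0.262298+0.000000i
d^3_{1,0}: k∈[0..2] ⇒ -0.896517 +0.541137 -0.036292 = -0.391672;  D = +0.166334+0.354599i
d^3_{2,0}: k∈[0..1] ⇒ +0.635832 -0.127929 = +0.507903;  D = -0.324703+0.390555i
d^3_{3,0}: single k=0 term ⇒ -0.232868;  D = -0.225339-0.058737i
Y_3^{m'}(θ=2.8136,φ=4.2702) and Σ D·Y over m':
  (+0.2253-0.0587i)·(+0.0135-0.0034i)  (-0.3247-0.3906i)·(+0.0636+0.0777i)  (-0.1663+0.3546i)·(-0.1551+0.3276i)  (-0.2623+0.0000i)·(-0.5233+0.0000i)  (+0.1663+0.3546i)·(+0.1551+0.3276i)  (-0.3247+0.3906i)·(+0.0636-0.0777i)  (-0.2253-0.0587i)·(-0.0135-0.0034i)
Y_3^0(R⁻¹ n̂) = -0.018421+0.000000i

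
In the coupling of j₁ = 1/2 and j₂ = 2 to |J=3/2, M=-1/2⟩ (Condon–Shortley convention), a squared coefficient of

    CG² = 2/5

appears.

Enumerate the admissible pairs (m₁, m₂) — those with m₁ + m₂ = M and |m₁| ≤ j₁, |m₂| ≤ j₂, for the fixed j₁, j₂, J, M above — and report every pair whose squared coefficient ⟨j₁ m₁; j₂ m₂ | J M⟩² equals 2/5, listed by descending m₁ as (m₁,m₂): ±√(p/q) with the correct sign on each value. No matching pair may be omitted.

Admissible pairs with m₁+m₂ = M = -1/2: (-1/2,0), (1/2,-1)
  (m₁,m₂)=(1/2,-1): CG² = 3/5, CG = +√(3/5)
  (m₁,m₂)=(-1/2,0): CG² = 2/5, CG = −√(2/5)   ← matches the target
Pairs with CG² = 2/5: (-1/2,0): −√(2/5)

(-1/2,0): −√(2/5)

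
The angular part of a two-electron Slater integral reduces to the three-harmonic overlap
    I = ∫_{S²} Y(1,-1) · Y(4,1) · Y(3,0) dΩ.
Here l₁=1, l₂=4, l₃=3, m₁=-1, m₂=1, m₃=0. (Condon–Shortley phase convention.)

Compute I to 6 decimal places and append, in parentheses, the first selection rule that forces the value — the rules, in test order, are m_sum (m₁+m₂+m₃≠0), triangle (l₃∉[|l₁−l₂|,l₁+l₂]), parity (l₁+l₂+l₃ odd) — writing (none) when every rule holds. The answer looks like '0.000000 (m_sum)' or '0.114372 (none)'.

-0.194664 (none)

Rules hold: Σm=0, L=8 even, 3≤3≤5.
N = 3·9·7 = 189
Δ = 2!·0!·6!/9! = 1/252
Racah Σ t=1..1: t=1:−1/36 = -1/36
⇒ 3j(1 4 3; 0 0 0)² = 4/63, sgn +1
Racah Σ t=2..2: t=2:+1/72 = 1/72
⇒ 3j(1 4 3; -1 1 0)² = 5/126, sgn -1
4πI² = N·(3j₀)²·(3jₘ)² = 10/21
I = -1·√(0.47619/4π) = -0.19466390
No selection rule forces the value: the integral is nonzero (none).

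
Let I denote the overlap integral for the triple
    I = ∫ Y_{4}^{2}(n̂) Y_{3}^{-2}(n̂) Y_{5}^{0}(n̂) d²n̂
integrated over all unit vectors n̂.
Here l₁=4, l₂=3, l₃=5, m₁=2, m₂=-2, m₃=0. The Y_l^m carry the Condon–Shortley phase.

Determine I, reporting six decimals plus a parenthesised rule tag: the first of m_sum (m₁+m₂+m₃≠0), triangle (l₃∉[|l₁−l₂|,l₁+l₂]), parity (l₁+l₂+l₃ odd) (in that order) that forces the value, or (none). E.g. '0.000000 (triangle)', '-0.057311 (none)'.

Rules hold: Σm=0, L=12 even, 1≤5≤7.
N = 9·7·11 = 693
Δ = 2!·6!·4!/13! = 1/180180
Racah Σ t=0..2: t=0:+1/576 t=1:−1/144 t=2:+1/576 = -1/288
⇒ 3j(4 3 5; 0 0 0)² = 20/1001, sgn +1
Racah Σ t=0..1: t=0:+1/576 t=1:−1/2880 = 1/720
⇒ 3j(4 3 5; 2 -2 0)² = 80/3003, sgn -1
4πI² = N·(3j₀)²·(3jₘ)² = 4800/13013
I = -1·√(0.368862/4π) = -0.17132746
No selection rule forces the value: the integral is nonzero (none).

-0.171327 (none)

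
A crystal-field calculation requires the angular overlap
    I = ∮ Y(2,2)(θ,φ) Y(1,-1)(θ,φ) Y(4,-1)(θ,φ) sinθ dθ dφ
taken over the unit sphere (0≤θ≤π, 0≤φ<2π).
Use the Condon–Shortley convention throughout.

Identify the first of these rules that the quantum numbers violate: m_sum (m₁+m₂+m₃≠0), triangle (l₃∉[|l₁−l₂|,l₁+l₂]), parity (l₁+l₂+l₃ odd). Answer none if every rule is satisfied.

m₁+m₂+m₃ = 2 − 1 − 1 = 0  ✓
triangle: need |l₁−l₂| ≤ l₃ ≤ l₁+l₂ = [1,3]; l₃=4 is outside  ✗
parity: l₁+l₂+l₃ = 7 is odd

triangle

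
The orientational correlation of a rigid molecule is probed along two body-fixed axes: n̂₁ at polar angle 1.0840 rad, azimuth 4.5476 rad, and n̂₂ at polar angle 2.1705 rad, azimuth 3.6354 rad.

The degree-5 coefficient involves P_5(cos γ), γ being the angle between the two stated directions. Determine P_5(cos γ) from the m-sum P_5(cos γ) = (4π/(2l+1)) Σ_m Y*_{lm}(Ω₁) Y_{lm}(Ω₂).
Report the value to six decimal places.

Expand P_5 via completeness: Σ_{m} conj(Y_{5,m}) at Ω₁ times Y_{5,m} at Ω₂ —
  term(m=-5) = (-0.006717, -0.044029)   from Y*(Ω₁)=(-0.183695, -0.170052), Y(Ω₂)=(0.139178, 0.110844)
  term(m=-4) = (0.140880, 0.078287)   from Y*(Ω₁)=(0.331202, -0.256600), Y(Ω₂)=(0.151371, 0.353648)
  term(m=-3) = (-0.077325, 0.033148)   from Y*(Ω₁)=(0.109871, 0.203838), Y(Ω₂)=(-0.032428, 0.361865)
  term(m=-2) = (0.001543, -0.005955)   from Y*(Ω₁)=(0.201284, -0.068850), Y(Ω₂)=(0.015925, -0.024139)
  term(m=-1) = (0.064394, 0.083212)   from Y*(Ω₁)=(0.049131, 0.295443), Y(Ω₂)=(0.309341, -0.166515)
  term(m=+0) = (0.008824, 0.000000)   from Y*(Ω₁)=(0.147637, -0.000000), Y(Ω₂)=(0.059768, 0.000000)
  term(m=+1) = (0.064394, -0.083212)   from Y*(Ω₁)=(-0.049131, 0.295443), Y(Ω₂)=(-0.309341, -0.166515)
  term(m=+2) = (0.001543, 0.005955)   from Y*(Ω₁)=(0.201284, 0.068850), Y(Ω₂)=(0.015925, 0.024139)
  term(m=+3) = (-0.077325, -0.033148)   from Y*(Ω₁)=(-0.109871, 0.203838), Y(Ω₂)=(0.032428, 0.361865)
  term(m=+4) = (0.140880, -0.078287)   from Y*(Ω₁)=(0.331202, 0.256600), Y(Ω₂)=(0.151371, -0.353648)
  term(m=+5) = (-0.006717, 0.044029)   from Y*(Ω₁)=(0.183695, -0.170052), Y(Ω₂)=(-0.139178, 0.110844)
Accumulated sum (0.254376, 0.000000); after 4π/(2l+1) scaling, (0.290599, 0.000000) ⇒ P_5 = 0.290599

0.290599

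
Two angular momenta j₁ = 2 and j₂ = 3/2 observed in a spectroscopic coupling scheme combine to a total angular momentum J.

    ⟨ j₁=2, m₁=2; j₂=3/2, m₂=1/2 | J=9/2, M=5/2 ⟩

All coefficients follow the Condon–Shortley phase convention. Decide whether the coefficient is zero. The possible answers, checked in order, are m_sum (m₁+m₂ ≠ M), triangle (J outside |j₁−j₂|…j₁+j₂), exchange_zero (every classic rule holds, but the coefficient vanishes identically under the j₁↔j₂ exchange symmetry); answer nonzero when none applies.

m-sum: m₁+m₂ = 2+1/2 = 5/2, M = 5/2  ✓
triangle: need |j₁−j₂| ≤ J ≤ j₁+j₂, i.e. J ∈ [1/2, 7/2]; J = 9/2 is outside ✗ ⇒ coefficient is 0

triangle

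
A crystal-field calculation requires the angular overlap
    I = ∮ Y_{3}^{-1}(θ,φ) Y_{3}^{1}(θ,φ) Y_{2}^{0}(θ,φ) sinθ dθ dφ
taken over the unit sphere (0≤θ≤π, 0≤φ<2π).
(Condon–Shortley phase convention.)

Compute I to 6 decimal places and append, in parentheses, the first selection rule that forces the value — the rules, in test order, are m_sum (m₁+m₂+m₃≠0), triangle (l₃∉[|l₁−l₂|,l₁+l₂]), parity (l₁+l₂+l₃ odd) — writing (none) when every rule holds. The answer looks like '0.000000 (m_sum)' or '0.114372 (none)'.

m-sum 0 ✓  L=8 even ✓  0≤2≤6 ✓
Π(2lᵢ+1) = 7×7×5 = 245
triangle coeff Δ(3,3,2) = 1/3780
Σ_t [1,3]: t=1:−1/24 t=2:+1/4 t=3:−1/24 = 1/6
(3j)²=4/105 [(3 3 2; 0 0 0)], sign=+1
Σ_t [2,4]: t=2:+1/16 t=3:−1/6 t=4:+1/96 = -3/32
(3j)²=3/140 [(3 3 2; -1 1 0)], sign=-1
⇒ 4πI² = 1/5
I = (-1)√(1/5/(4π)) = -0.12615663
No selection rule forces the value: the integral is nonzero (none).

-0.126157 (none)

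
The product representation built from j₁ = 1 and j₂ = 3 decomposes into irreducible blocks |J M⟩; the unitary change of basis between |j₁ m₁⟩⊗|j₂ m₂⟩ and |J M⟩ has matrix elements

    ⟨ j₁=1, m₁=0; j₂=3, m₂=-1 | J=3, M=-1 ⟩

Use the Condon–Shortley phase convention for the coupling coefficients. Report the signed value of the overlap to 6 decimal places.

j₁+j₂−J=1  J+j₁−j₂=1  J−j₁+j₂=5  j₁+j₂+J+1=8
(j₁±m₁, j₂±m₂, J±M) = (1,1,2,4,2,4)
P² = 48
sum k=0..1:
  [0] +1/12 = 1/12
  [1] −1/24 = -1/24
S = 1/24
C² = P²·S² = 1/12 ; C = +0.288675

+0.288675  (= +√(1/12))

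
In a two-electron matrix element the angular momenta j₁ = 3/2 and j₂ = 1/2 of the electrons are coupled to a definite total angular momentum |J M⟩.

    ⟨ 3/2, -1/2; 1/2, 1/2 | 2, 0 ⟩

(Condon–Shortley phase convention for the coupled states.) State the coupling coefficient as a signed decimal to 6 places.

+√(1/2) ≈ +0.707107

j₁+j₂−J=0  J+j₁−j₂=3  J−j₁+j₂=1  j₁+j₂+J+1=5
(j₁±m₁, j₂±m₂, J±M) = (1,2,1,0,2,2)
P² = 2
sum k=0..0:
  [0] +1/2 = 1/2
S = 1/2
C² = P²·S² = 1/2 ; C = +0.707107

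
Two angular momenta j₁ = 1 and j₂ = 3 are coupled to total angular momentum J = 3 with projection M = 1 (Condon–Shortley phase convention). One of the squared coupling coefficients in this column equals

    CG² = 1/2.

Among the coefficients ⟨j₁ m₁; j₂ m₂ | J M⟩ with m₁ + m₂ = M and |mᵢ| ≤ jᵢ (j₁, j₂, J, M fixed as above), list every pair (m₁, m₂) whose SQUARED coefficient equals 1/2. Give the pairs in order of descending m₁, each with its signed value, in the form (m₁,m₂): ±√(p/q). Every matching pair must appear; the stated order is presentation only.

(1,0): +√(1/2)

Admissible pairs with m₁+m₂ = M = 1: (-1,2), (0,1), (1,0)
  (m₁,m₂)=(1,0): CG² = 1/2, CG = +√(1/2)   ← matches the target
  (m₁,m₂)=(0,1): CG² = 1/12, CG = −√(1/12)
  (m₁,m₂)=(-1,2): CG² = 5/12, CG = −√(5/12)
Pairs with CG² = 1/2: (1,0): +√(1/2)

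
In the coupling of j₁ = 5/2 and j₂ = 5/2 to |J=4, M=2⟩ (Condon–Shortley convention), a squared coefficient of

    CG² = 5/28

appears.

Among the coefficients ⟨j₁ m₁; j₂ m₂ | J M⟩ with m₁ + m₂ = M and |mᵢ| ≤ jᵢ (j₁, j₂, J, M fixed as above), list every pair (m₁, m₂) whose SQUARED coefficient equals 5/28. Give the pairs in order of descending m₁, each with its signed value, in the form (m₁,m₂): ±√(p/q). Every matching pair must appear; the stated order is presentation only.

Admissible pairs with m₁+m₂ = M = 2: (-1/2,5/2), (1/2,3/2), (3/2,1/2), (5/2,-1/2)
  (m₁,m₂)=(5/2,-1/2): CG² = 9/28, CG = +√(9/28)
  (m₁,m₂)=(3/2,1/2): CG² = 5/28, CG = +√(5/28)   ← matches the target
  (m₁,m₂)=(1/2,3/2): CG² = 5/28, CG = −√(5/28)   ← matches the target
  (m₁,m₂)=(-1/2,5/2): CG² = 9/28, CG = −√(9/28)
Pairs with CG² = 5/28: (3/2,1/2): +√(5/28); (1/2,3/2): −√(5/28)

(3/2,1/2): +√(5/28); (1/2,3/2): −√(5/28)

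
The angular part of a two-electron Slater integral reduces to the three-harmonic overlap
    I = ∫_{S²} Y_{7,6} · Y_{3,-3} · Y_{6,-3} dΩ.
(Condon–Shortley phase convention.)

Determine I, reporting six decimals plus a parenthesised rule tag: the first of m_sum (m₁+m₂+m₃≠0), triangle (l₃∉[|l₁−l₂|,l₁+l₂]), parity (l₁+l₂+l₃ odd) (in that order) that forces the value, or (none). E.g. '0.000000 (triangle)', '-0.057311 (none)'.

-0.153803 (none)

m-sum 0 ✓  L=16 even ✓  4≤6≤10 ✓
Π(2lᵢ+1) = 15×7×13 = 1365
triangle coeff Δ(7,3,6) = 1/2042040
Σ_t [1,3]: t=1:−1/207360 t=2:+1/57600 t=3:−1/207360 = 1/129600
(3j)²=168/12155 [(7 3 6; 0 0 0)], sign=+1
Σ_t [0,0]: t=0:+1/17418240 = 1/17418240
(3j)²=15/952 [(7 3 6; 6 -3 -3)], sign=-1
⇒ 4πI² = 945/3179
I = (-1)√(945/3179/(4π)) = -0.15380332
No selection rule forces the value: the integral is nonzero (none).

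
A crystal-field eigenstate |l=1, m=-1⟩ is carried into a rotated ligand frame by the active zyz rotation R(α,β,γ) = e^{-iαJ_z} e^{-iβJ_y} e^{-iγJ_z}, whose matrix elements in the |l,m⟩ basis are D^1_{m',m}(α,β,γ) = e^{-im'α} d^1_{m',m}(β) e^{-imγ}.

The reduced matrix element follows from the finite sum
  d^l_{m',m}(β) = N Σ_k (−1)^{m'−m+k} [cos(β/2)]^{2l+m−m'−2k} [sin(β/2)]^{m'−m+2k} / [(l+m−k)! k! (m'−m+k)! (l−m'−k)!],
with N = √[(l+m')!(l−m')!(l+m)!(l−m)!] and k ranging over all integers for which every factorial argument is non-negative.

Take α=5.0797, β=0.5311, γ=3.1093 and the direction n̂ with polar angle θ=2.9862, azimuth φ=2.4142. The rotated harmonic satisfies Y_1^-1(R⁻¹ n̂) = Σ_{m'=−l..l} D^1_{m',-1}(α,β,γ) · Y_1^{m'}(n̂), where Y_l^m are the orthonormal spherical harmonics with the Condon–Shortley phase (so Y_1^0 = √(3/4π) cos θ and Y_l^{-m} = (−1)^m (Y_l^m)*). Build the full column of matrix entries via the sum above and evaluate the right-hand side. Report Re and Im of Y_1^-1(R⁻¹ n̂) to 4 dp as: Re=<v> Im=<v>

Re=-0.1326 Im=-0.0202

Need the full column D^1_{m',-1} for m'=−1..1 at α=5.0797, β=0.5311, γ=3.1093.
cos(β/2)=0.964948, sin(β/2)=0.262440
d^1_{-1,-1}: single k=0 term ⇒ +0.931125;  D = -0.306141+0.879359i
d^1_{0,-1}: single k=0 term ⇒ -0.358137;  D = +0.357950-0.011563i
d^1_{1,-1}: single k=0 term ⇒ +0.068875;  D = -0.026796-0.063448i
Y_1^{m'}(θ=2.9862,φ=2.4142) and Σ D·Y over m':
  (-0.3061+0.8794i)·(-0.0399-0.0356i)  (+0.3580-0.0116i)·(-0.4827+0.0000i)  (-0.0268-0.0634i)·(+0.0399-0.0356i)
Y_1^-1(R⁻¹ n̂) = -0.132622-0.020235i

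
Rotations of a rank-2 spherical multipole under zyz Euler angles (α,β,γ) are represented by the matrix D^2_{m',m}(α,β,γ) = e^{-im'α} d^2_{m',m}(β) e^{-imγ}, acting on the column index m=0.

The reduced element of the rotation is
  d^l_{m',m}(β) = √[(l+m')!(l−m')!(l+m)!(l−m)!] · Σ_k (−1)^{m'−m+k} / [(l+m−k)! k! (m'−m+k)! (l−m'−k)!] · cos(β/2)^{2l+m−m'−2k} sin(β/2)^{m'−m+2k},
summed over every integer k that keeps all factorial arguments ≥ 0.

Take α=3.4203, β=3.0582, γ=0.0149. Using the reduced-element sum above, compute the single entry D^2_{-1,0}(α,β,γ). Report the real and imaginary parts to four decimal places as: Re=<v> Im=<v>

First d^2_{-1,0}(β=3.0582), then the phase factors e^{-i(-1)α} and e^{-i(0)γ}:
With c≡cos(β/2)=0.041684 and s≡sin(β/2)=0.999131, N=[1·6·2·2]^{1/2}=4.898979
k∈{1,2} keeps every argument non-negative
  k=1: (−1)^0·4.8990/(2)·0.0417^3·0.9991^1 = +0.000177
  k=2: (−1)^1·4.8990/(2)·0.0417^1·0.9991^3 = -0.101839
d^2_{-1,0}(3.0582) = +0.000177 -0.101839 = -0.101662
D = (-0.961412-0.275113i)·(-0.101662)·(+1.000000+0.000000i) = +0.097739+0.027969i

Re=0.0977 Im=0.0280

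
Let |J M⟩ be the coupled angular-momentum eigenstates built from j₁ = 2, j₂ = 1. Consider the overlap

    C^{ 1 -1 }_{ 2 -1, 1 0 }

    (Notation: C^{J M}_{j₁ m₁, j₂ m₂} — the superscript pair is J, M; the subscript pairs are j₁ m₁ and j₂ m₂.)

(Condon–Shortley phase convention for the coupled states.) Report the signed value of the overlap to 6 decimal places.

triangle: 2!·2!·0!/5! = 4/120
(j±m)!: 1!·3!·1!·1!·0!·2! = 12
prefactor² = (2J+1)·Δ·N² = 6/5
  k=1: −1/(1!·1!·2!·0!·0!·0!) = -1/2
Σ = -1/2  ⇒  CG² = 6/5·(-1/2)² = 3/10
CG = −√(3/10) = -0.547723

-0.547723  (= −√(3/10))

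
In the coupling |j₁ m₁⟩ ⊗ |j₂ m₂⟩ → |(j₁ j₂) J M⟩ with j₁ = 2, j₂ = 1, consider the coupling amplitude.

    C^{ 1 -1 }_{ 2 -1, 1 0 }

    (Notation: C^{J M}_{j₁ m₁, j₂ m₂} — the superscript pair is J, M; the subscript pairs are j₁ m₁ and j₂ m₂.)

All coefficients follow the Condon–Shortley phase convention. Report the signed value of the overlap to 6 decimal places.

j₁+j₂−J=2  J+j₁−j₂=2  J−j₁+j₂=0  j₁+j₂+J+1=5
(j₁±m₁, j₂±m₂, J±M) = (1,3,1,1,0,2)
P² = 6/5
sum k=1..1:
  [1] −1/2 = -1/2
S = -1/2
C² = P²·S² = 3/10 ; C = -0.547723

-0.547723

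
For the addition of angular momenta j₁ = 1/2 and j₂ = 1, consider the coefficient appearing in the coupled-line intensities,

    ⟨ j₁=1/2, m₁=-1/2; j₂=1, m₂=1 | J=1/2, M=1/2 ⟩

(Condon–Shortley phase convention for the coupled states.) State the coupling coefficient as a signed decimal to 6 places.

j₁+j₂−J=1  J+j₁−j₂=0  J−j₁+j₂=1  j₁+j₂+J+1=3
(j₁±m₁, j₂±m₂, J±M) = (0,1,2,0,1,0)
P² = 2/3
sum k=1..1:
  [1] −1/1 = -1
S = -1
C² = P²·S² = 2/3 ; C = -0.816497

−√(2/3) = -0.816497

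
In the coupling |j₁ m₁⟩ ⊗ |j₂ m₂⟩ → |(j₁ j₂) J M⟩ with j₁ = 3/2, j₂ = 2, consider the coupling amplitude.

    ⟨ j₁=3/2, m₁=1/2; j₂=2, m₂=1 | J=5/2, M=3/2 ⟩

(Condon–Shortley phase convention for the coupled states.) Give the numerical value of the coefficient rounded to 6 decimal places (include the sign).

triangle: 1!·2!·3!/7! = 12/5040
(j±m)!: 2!·1!·3!·1!·4!·1! = 288
prefactor² = (2J+1)·Δ·N² = 144/35
  k=0: +1/(0!·1!·1!·3!·1!·0!) = 1/6
  k=1: −1/(1!·0!·0!·2!·2!·1!) = -1/4
Σ = -1/12  ⇒  CG² = 144/35·(-1/12)² = 1/35
CG = −√(1/35) = -0.169031

−√(1/35) = -0.169031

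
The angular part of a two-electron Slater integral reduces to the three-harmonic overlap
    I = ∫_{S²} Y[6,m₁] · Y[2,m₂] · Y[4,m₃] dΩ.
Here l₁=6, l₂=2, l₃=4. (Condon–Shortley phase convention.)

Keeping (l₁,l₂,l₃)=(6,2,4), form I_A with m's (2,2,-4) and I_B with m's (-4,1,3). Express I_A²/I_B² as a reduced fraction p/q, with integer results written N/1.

1/240

Same 6,2,4: normalisation and zero-m 3j drop out of the ratio.
A: Δ: 4! 8! 0! / 13! → 1/6435; sum: t=4:+1/967680 = 1/967680; 3j²(6 2 4; 2 2 -4) = Δ·Π!·Σ² = 1/6435  (sign +1)
B: Δ: 4! 8! 0! / 13! → 1/6435; sum: t=3:−1/30240 = -1/30240; 3j²(6 2 4; -4 1 3) = Δ·Π!·Σ² = 16/429  (sign +1)
I_A²/I_B² = (1/6435)/(16/429) = 1/240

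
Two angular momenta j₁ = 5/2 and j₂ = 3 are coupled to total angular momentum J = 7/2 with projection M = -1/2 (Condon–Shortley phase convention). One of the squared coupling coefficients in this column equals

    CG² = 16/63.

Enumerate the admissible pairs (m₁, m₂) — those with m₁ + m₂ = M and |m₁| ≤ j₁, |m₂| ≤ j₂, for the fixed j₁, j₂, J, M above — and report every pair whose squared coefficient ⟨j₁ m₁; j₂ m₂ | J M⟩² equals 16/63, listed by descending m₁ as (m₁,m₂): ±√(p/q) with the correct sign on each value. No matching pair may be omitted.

(-5/2,2): +√(16/63)

Admissible pairs with m₁+m₂ = M = -1/2: (-5/2,2), (-3/2,1), (-1/2,0), (1/2,-1), (3/2,-2), (5/2,-3)
  (m₁,m₂)=(5/2,-3): CG² = 2/21, CG = +√(2/21)
  (m₁,m₂)=(3/2,-2): CG² = 20/63, CG = +√(20/63)
  (m₁,m₂)=(1/2,-1): CG² = 1/63, CG = −√(1/63)
  (m₁,m₂)=(-1/2,0): CG² = 4/21, CG = −√(4/21)
  (m₁,m₂)=(-3/2,1): CG² = 8/63, CG = +√(8/63)
  (m₁,m₂)=(-5/2,2): CG² = 16/63, CG = +√(16/63)   ← matches the target
Pairs with CG² = 16/63: (-5/2,2): +√(16/63)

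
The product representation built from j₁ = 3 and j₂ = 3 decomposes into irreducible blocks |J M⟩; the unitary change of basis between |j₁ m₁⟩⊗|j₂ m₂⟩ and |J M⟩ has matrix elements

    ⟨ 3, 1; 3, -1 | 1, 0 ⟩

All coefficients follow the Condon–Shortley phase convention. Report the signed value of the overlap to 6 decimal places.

√[3·5!1!1!/8! · 4!2!2!4!1!1!] = √(144/7)
  +(−1)^1/∏(1,4,1,1,0,0)! = -1/24  (running -1/24)
  +(−1)^2/∏(2,3,0,0,1,1)! = 1/12  (running 1/24)
⟨..|..⟩ = √(144/7)·(1/24) = +0.188982

+√(1/28) ≈ +0.188982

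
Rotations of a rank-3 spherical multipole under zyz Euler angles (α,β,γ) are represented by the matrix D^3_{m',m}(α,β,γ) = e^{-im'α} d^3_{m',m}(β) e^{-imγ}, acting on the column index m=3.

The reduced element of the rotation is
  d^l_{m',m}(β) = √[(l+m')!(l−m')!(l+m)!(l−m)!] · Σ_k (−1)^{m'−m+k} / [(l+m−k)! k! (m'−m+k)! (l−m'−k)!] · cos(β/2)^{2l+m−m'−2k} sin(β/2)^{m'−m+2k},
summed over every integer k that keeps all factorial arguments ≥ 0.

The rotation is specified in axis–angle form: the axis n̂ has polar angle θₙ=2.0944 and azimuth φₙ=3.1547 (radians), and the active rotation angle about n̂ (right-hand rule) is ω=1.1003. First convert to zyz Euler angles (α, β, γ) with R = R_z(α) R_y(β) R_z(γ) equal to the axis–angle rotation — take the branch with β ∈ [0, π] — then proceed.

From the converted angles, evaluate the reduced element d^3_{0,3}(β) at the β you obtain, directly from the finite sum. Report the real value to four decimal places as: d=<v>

Axis–angle → zyz. n̂ = (sinθₙcosφₙ, sinθₙsinφₙ, cosθₙ) = (-0.865949, -0.011351, -0.500004), ω = 1.1003.
R = I cosω + sinω [n̂]ₓ + (1−cosω) n̂n̂ᵀ gives
  R = [+0.863259, +0.451049, +0.226579; -0.440302, +0.453399, +0.774960; +0.246814, -0.768755, +0.589999]
β = atan2(√(R₁₃²+R₂₃²), R₃₃) = 0.939739; α = atan2(R₂₃, R₁₃) mod 2π = 1.286349; γ = atan2(R₃₂, −R₃₁) mod 2π = 4.401727
d^3_{0,3}(β=0.9397) via the finite sum:
With c≡cos(β/2)=0.891627 and s≡sin(β/2)=0.452770, N=[6·6·720·1]^{1/2}=160.996894
The bounds max(0,m−m')=3 and min(l+m,l−m')=3 give 1 term
  k=3: (−1)^0·160.9969/(36)·0.8916^3·0.4528^3 = +0.294237
d^3_{0,3}(0.9397) = +0.294237

d=0.2942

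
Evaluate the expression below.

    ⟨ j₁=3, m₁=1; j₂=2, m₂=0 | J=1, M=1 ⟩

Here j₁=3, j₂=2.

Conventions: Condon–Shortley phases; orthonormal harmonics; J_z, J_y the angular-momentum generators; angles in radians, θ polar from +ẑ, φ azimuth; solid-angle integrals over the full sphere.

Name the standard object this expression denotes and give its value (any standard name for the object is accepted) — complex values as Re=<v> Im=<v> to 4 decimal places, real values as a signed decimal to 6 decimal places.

This is a Clebsch–Gordan (vector-coupling) coefficient.
j₁+j₂−J=4  J+j₁−j₂=2  J−j₁+j₂=0  j₁+j₂+J+1=7
(j₁±m₁, j₂±m₂, J±M) = (4,2,2,2,2,0)
P² = 384/35
sum k=2..2:
  [2] +1/8 = 1/8
S = 1/8
C² = P²·S² = 6/35 ; C = +0.414039

Clebsch–Gordan coefficient, +√(6/35) ≈ +0.414039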